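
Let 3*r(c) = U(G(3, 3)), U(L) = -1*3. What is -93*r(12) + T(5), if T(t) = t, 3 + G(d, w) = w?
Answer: 98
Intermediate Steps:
G(d, w) = -3 + w
U(L) = -3
r(c) = -1 (r(c) = (⅓)*(-3) = -1)
-93*r(12) + T(5) = -93*(-1) + 5 = 93 + 5 = 98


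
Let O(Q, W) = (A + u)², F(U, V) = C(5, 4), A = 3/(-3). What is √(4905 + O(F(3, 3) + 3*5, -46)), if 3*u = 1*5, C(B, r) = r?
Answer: 7*√901/3 ≈ 70.039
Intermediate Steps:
A = -1 (A = 3*(-⅓) = -1)
F(U, V) = 4
u = 5/3 (u = (1*5)/3 = (⅓)*5 = 5/3 ≈ 1.6667)
O(Q, W) = 4/9 (O(Q, W) = (-1 + 5/3)² = (⅔)² = 4/9)
√(4905 + O(F(3, 3) + 3*5, -46)) = √(4905 + 4/9) = √(44149/9) = 7*√901/3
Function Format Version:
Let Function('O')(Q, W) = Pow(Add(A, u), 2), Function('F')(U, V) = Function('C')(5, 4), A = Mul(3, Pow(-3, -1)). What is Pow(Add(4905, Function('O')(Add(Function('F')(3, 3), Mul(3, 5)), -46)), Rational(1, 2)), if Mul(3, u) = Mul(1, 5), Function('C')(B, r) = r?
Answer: Mul(Rational(7, 3), Pow(901, Rational(1, 2))) ≈ 70.039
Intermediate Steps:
A = -1 (A = Mul(3, Rational(-1, 3)) = -1)
Function('F')(U, V) = 4
u = Rational(5, 3) (u = Mul(Rational(1, 3), Mul(1, 5)) = Mul(Rational(1, 3), 5) = Rational(5, 3) ≈ 1.6667)
Function('O')(Q, W) = Rational(4, 9) (Function('O')(Q, W) = Pow(Add(-1, Rational(5, 3)), 2) = Pow(Rational(2, 3), 2) = Rational(4, 9))
Pow(Add(4905, Function('O')(Add(Function('F')(3, 3), Mul(3, 5)), -46)), Rational(1, 2)) = Pow(Add(4905, Rational(4, 9)), Rational(1, 2)) = Pow(Rational(44149, 9), Rational(1, 2)) = Mul(Rational(7, 3), Pow(901, Rational(1, 2)))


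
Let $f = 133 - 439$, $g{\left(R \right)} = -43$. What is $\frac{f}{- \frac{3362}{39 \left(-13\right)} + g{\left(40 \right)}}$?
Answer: $\frac{155142}{18439} \approx 8.4138$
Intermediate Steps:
$f = -306$
$\frac{f}{- \frac{3362}{39 \left(-13\right)} + g{\left(40 \right)}} = - \frac{306}{- \frac{3362}{39 \left(-13\right)} - 43} = - \frac{306}{- \frac{3362}{-507} - 43} = - \frac{306}{\left(-3362\right) \left(- \frac{1}{507}\right) - 43} = - \frac{306}{\frac{3362}{507} - 43} = - \frac{306}{- \frac{18439}{507}} = \left(-306\right) \left(- \frac{507}{18439}\right) = \frac{155142}{18439}$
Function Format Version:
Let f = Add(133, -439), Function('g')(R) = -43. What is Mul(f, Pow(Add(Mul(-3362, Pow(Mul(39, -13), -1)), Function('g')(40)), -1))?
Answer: Rational(155142, 18439) ≈ 8.4138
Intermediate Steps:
f = -306
Mul(f, Pow(Add(Mul(-3362, Pow(Mul(39, -13), -1)), Function('g')(40)), -1)) = Mul(-306, Pow(Add(Mul(-3362, Pow(Mul(39, -13), -1)), -43), -1)) = Mul(-306, Pow(Add(Mul(-3362, Pow(-507, -1)), -43), -1)) = Mul(-306, Pow(Add(Mul(-3362, Rational(-1, 507)), -43), -1)) = Mul(-306, Pow(Add(Rational(3362, 507), -43), -1)) = Mul(-306, Pow(Rational(-18439, 507), -1)) = Mul(-306, Rational(-507, 18439)) = Rational(155142, 18439)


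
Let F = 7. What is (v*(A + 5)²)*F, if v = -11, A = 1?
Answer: -2772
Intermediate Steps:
(v*(A + 5)²)*F = -11*(1 + 5)²*7 = -11*6²*7 = -11*36*7 = -396*7 = -2772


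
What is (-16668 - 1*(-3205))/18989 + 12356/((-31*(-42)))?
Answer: 108549629/12361839 ≈ 8.7810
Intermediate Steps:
(-16668 - 1*(-3205))/18989 + 12356/((-31*(-42))) = (-16668 + 3205)*(1/18989) + 12356/1302 = -13463*1/18989 + 12356*(1/1302) = -13463/18989 + 6178/651 = 108549629/12361839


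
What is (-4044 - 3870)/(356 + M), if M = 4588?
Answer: -1319/824 ≈ -1.6007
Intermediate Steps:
(-4044 - 3870)/(356 + M) = (-4044 - 3870)/(356 + 4588) = -7914/4944 = -7914*1/4944 = -1319/824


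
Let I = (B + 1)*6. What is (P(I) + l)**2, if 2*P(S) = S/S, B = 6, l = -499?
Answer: 994009/4 ≈ 2.4850e+5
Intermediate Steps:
I = 42 (I = (6 + 1)*6 = 7*6 = 42)
P(S) = 1/2 (P(S) = (S/S)/2 = (1/2)*1 = 1/2)
(P(I) + l)**2 = (1/2 - 499)**2 = (-997/2)**2 = 994009/4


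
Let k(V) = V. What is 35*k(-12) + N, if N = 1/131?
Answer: -55019/131 ≈ -419.99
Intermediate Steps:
N = 1/131 ≈ 0.0076336
35*k(-12) + N = 35*(-12) + 1/131 = -420 + 1/131 = -55019/131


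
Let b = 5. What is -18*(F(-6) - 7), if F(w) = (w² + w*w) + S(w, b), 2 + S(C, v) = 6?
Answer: -1242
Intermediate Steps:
S(C, v) = 4 (S(C, v) = -2 + 6 = 4)
F(w) = 4 + 2*w² (F(w) = (w² + w*w) + 4 = (w² + w²) + 4 = 2*w² + 4 = 4 + 2*w²)
-18*(F(-6) - 7) = -18*((4 + 2*(-6)²) - 7) = -18*((4 + 2*36) - 7) = -18*((4 + 72) - 7) = -18*(76 - 7) = -18*69 = -1242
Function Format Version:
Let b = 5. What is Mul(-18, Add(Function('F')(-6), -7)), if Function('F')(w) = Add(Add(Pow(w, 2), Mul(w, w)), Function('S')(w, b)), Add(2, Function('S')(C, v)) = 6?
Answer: -1242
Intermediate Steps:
Function('S')(C, v) = 4 (Function('S')(C, v) = Add(-2, 6) = 4)
Function('F')(w) = Add(4, Mul(2, Pow(w, 2))) (Function('F')(w) = Add(Add(Pow(w, 2), Mul(w, w)), 4) = Add(Add(Pow(w, 2), Pow(w, 2)), 4) = Add(Mul(2, Pow(w, 2)), 4) = Add(4, Mul(2, Pow(w, 2))))
Mul(-18, Add(Function('F')(-6), -7)) = Mul(-18, Add(Add(4, Mul(2, Pow(-6, 2))), -7)) = Mul(-18, Add(Add(4, Mul(2, 36)), -7)) = Mul(-18, Add(Add(4, 72), -7)) = Mul(-18, Add(76, -7)) = Mul(-18, 69) = -1242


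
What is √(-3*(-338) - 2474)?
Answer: 2*I*√365 ≈ 38.21*I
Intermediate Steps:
√(-3*(-338) - 2474) = √(1014 - 2474) = √(-1460) = 2*I*√365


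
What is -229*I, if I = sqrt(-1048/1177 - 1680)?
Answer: -458*I*sqrt(582146554)/1177 ≈ -9388.7*I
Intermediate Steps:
I = 2*I*sqrt(582146554)/1177 (I = sqrt(-1048*1/1177 - 1680) = sqrt(-1048/1177 - 1680) = sqrt(-1978408/1177) = 2*I*sqrt(582146554)/1177 ≈ 40.999*I)
-229*I = -458*I*sqrt(582146554)/1177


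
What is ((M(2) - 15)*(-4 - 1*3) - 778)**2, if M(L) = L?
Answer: 471969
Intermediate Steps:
((M(2) - 15)*(-4 - 1*3) - 778)**2 = ((2 - 15)*(-4 - 1*3) - 778)**2 = (-13*(-4 - 3) - 778)**2 = (-13*(-7) - 778)**2 = (91 - 778)**2 = (-687)**2 = 471969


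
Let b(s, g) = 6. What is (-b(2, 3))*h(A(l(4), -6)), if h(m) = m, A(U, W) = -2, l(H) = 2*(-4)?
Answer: 12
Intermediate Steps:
l(H) = -8
(-b(2, 3))*h(A(l(4), -6)) = -1*6*(-2) = -6*(-2) = 12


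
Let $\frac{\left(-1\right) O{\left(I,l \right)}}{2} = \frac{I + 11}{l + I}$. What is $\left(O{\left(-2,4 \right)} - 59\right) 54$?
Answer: $-3672$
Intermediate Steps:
$O{\left(I,l \right)} = - \frac{2 \left(11 + I\right)}{I + l}$ ($O{\left(I,l \right)} = - 2 \frac{I + 11}{l + I} = - 2 \frac{11 + I}{I + l} = - \frac{2 \left(11 + I\right)}{I + l}$)
$\left(O{\left(-2,4 \right)} - 59\right) 54 = \left(\frac{2 \left(-11 - -2\right)}{-2 + 4} - 59\right) 54 = \left(\frac{2 \left(-11 + 2\right)}{2} - 59\right) 54 = \left(2 \cdot \frac{1}{2} \left(-9\right) - 59\right) 54 = \left(-9 - 59\right) 54 = \left(-68\right) 54 = -3672$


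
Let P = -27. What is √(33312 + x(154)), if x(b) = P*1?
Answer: √33285 ≈ 182.44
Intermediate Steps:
x(b) = -27 (x(b) = -27*1 = -27)
√(33312 + x(154)) = √(33312 - 27) = √33285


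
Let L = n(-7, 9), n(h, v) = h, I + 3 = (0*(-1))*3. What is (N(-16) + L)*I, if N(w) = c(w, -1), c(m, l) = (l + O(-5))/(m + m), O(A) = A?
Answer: 327/16 ≈ 20.438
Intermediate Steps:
c(m, l) = (-5 + l)/(2*m) (c(m, l) = (l - 5)/(m + m) = (-5 + l)/((2*m)) = (-5 + l)*(1/(2*m)) = (-5 + l)/(2*m))
N(w) = -3/w (N(w) = (-5 - 1)/(2*w) = (½)*(-6)/w = -3/w)
I = -3 (I = -3 + (0*(-1))*3 = -3 + 0*3 = -3 + 0 = -3)
L = -7
(N(-16) + L)*I = (-3/(-16) - 7)*(-3) = (-3*(-1/16) - 7)*(-3) = (3/16 - 7)*(-3) = -109/16*(-3) = 327/16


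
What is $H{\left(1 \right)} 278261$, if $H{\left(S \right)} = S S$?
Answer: $278261$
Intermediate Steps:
$H{\left(S \right)} = S^{2}$
$H{\left(1 \right)} 278261 = 1^{2} \cdot 278261 = 1 \cdot 278261 = 278261$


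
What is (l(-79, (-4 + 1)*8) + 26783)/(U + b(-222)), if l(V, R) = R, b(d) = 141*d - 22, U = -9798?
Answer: -26759/41122 ≈ -0.65072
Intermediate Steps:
b(d) = -22 + 141*d
(l(-79, (-4 + 1)*8) + 26783)/(U + b(-222)) = ((-4 + 1)*8 + 26783)/(-9798 + (-22 + 141*(-222))) = (-3*8 + 26783)/(-9798 + (-22 - 31302)) = (-24 + 26783)/(-9798 - 31324) = 26759/(-41122) = 26759*(-1/41122) = -26759/41122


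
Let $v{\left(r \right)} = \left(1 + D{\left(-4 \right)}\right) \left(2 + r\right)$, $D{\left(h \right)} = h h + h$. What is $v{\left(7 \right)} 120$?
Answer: $14040$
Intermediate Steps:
$D{\left(h \right)} = h + h^{2}$ ($D{\left(h \right)} = h^{2} + h = h + h^{2}$)
$v{\left(r \right)} = 26 + 13 r$ ($v{\left(r \right)} = \left(1 - 4 \left(1 - 4\right)\right) \left(2 + r\right) = \left(1 - -12\right) \left(2 + r\right) = \left(1 + 12\right) \left(2 + r\right) = 13 \left(2 + r\right) = 26 + 13 r$)
$v{\left(7 \right)} 120 = \left(26 + 13 \cdot 7\right) 120 = \left(26 + 91\right) 120 = 117 \cdot 120 = 14040$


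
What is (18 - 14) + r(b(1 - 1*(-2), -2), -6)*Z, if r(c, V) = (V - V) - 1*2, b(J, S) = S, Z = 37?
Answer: -70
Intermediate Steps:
r(c, V) = -2 (r(c, V) = 0 - 2 = -2)
(18 - 14) + r(b(1 - 1*(-2), -2), -6)*Z = (18 - 14) - 2*37 = 4 - 74 = -70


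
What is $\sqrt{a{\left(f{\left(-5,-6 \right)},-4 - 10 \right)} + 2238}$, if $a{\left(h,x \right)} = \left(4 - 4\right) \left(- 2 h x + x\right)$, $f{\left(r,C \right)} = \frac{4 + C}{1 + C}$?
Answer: $\sqrt{2238} \approx 47.307$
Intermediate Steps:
$f{\left(r,C \right)} = \frac{4 + C}{1 + C}$
$a{\left(h,x \right)} = 0$ ($a{\left(h,x \right)} = 0 \left(- 2 h x + x\right) = 0 \left(x - 2 h x\right) = 0$)
$\sqrt{a{\left(f{\left(-5,-6 \right)},-4 - 10 \right)} + 2238} = \sqrt{0 + 2238} = \sqrt{2238}$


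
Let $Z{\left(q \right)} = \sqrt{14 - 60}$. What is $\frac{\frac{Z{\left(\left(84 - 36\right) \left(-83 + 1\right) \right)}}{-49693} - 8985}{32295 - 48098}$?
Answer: $\frac{8985}{15803} + \frac{i \sqrt{46}}{785298479} \approx 0.56856 + 8.6366 \cdot 10^{-9} i$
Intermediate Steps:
$Z{\left(q \right)} = i \sqrt{46}$ ($Z{\left(q \right)} = \sqrt{-46} = i \sqrt{46}$)
$\frac{\frac{Z{\left(\left(84 - 36\right) \left(-83 + 1\right) \right)}}{-49693} - 8985}{32295 - 48098} = \frac{\frac{i \sqrt{46}}{-49693} - 8985}{32295 - 48098} = \frac{i \sqrt{46} \left(- \frac{1}{49693}\right) - 8985}{-15803} = \left(- \frac{i \sqrt{46}}{49693} - 8985\right) \left(- \frac{1}{15803}\right) = \left(-8985 - \frac{i \sqrt{46}}{49693}\right) \left(- \frac{1}{15803}\right) = \frac{8985}{15803} + \frac{i \sqrt{46}}{785298479}$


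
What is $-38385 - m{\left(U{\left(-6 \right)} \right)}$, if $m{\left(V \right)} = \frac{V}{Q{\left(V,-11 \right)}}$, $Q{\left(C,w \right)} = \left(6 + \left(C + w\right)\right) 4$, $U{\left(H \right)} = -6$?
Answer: $- \frac{844473}{22} \approx -38385.0$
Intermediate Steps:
$Q{\left(C,w \right)} = 24 + 4 C + 4 w$ ($Q{\left(C,w \right)} = \left(6 + C + w\right) 4 = 24 + 4 C + 4 w$)
$m{\left(V \right)} = \frac{V}{-20 + 4 V}$ ($m{\left(V \right)} = \frac{V}{24 + 4 V + 4 \left(-11\right)} = \frac{V}{24 + 4 V - 44} = \frac{V}{-20 + 4 V}$)
$-38385 - m{\left(U{\left(-6 \right)} \right)} = -38385 - \frac{1}{4} \left(-6\right) \frac{1}{-5 - 6} = -38385 - \frac{1}{4} \left(-6\right) \frac{1}{-11} = -38385 - \frac{1}{4} \left(-6\right) \left(- \frac{1}{11}\right) = -38385 - \frac{3}{22} = - \frac{844473}{22}$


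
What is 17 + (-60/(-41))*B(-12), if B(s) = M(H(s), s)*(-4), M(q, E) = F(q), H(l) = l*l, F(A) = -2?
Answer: 1177/41 ≈ 28.707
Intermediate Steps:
H(l) = l²
M(q, E) = -2
B(s) = 8 (B(s) = -2*(-4) = 8)
17 + (-60/(-41))*B(-12) = 17 - 60/(-41)*8 = 17 - 60*(-1/41)*8 = 17 + (60/41)*8 = 17 + 480/41 = 1177/41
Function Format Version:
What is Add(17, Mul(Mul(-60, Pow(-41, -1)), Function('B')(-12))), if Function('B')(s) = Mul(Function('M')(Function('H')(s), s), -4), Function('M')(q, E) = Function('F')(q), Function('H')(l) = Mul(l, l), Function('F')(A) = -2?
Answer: Rational(1177, 41) ≈ 28.707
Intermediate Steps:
Function('H')(l) = Pow(l, 2)
Function('M')(q, E) = -2
Function('B')(s) = 8 (Function('B')(s) = Mul(-2, -4) = 8)
Add(17, Mul(Mul(-60, Pow(-41, -1)), Function('B')(-12))) = Add(17, Mul(Mul(-60, Pow(-41, -1)), 8)) = Add(17, Mul(Mul(-60, Rational(-1, 41)), 8)) = Add(17, Mul(Rational(60, 41), 8)) = Add(17, Rational(480, 41)) = Rational(1177, 41)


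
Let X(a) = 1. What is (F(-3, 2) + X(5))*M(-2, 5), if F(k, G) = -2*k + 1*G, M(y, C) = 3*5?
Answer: 135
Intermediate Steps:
M(y, C) = 15
F(k, G) = G - 2*k (F(k, G) = -2*k + G = G - 2*k)
(F(-3, 2) + X(5))*M(-2, 5) = ((2 - 2*(-3)) + 1)*15 = ((2 + 6) + 1)*15 = (8 + 1)*15 = 9*15 = 135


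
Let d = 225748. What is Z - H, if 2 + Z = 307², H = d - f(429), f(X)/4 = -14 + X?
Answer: -129841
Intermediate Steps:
f(X) = -56 + 4*X (f(X) = 4*(-14 + X) = -56 + 4*X)
H = 224088 (H = 225748 - (-56 + 4*429) = 225748 - (-56 + 1716) = 225748 - 1*1660 = 225748 - 1660 = 224088)
Z = 94247 (Z = -2 + 307² = -2 + 94249 = 94247)
Z - H = 94247 - 1*224088 = 94247 - 224088 = -129841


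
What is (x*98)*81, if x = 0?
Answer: 0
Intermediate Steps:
(x*98)*81 = (0*98)*81 = 0*81 = 0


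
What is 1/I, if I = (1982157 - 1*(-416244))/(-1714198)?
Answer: -1714198/2398401 ≈ -0.71473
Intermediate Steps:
I = -2398401/1714198 (I = (1982157 + 416244)*(-1/1714198) = 2398401*(-1/1714198) = -2398401/1714198 ≈ -1.3991)
1/I = 1/(-2398401/1714198) = -1714198/2398401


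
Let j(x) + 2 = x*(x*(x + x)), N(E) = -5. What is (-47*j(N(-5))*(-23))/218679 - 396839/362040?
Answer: -61801465387/26390181720 ≈ -2.3418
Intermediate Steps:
j(x) = -2 + 2*x³ (j(x) = -2 + x*(x*(x + x)) = -2 + x*(x*(2*x)) = -2 + x*(2*x²) = -2 + 2*x³)
(-47*j(N(-5))*(-23))/218679 - 396839/362040 = (-47*(-2 + 2*(-5)³)*(-23))/218679 - 396839/362040 = (-47*(-2 + 2*(-125))*(-23))*(1/218679) - 396839*1/362040 = (-47*(-2 - 250)*(-23))*(1/218679) - 396839/362040 = (-47*(-252)*(-23))*(1/218679) - 396839/362040 = (11844*(-23))*(1/218679) - 396839/362040 = -272412*1/218679 - 396839/362040 = -90804/72893 - 396839/362040 = -61801465387/26390181720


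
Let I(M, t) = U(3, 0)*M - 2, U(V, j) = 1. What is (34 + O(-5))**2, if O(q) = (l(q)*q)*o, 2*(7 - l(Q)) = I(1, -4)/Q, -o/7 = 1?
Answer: 303601/4 ≈ 75900.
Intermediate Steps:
o = -7 (o = -7*1 = -7)
I(M, t) = -2 + M (I(M, t) = 1*M - 2 = M - 2 = -2 + M)
l(Q) = 7 + 1/(2*Q) (l(Q) = 7 - (-2 + 1)/(2*Q) = 7 - (-1)/(2*Q) = 7 + 1/(2*Q))
O(q) = -7*q*(7 + 1/(2*q)) (O(q) = ((7 + 1/(2*q))*q)*(-7) = (q*(7 + 1/(2*q)))*(-7) = -7*q*(7 + 1/(2*q)))
(34 + O(-5))**2 = (34 + (-7/2 - 49*(-5)))**2 = (34 + (-7/2 + 245))**2 = (34 + 483/2)**2 = (551/2)**2 = 303601/4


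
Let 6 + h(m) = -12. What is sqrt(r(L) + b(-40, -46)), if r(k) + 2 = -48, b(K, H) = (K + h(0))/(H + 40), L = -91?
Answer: 11*I*sqrt(3)/3 ≈ 6.3509*I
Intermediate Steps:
h(m) = -18 (h(m) = -6 - 12 = -18)
b(K, H) = (-18 + K)/(40 + H) (b(K, H) = (K - 18)/(H + 40) = (-18 + K)/(40 + H))
r(k) = -50 (r(k) = -2 - 48 = -50)
sqrt(r(L) + b(-40, -46)) = sqrt(-50 + (-18 - 40)/(40 - 46)) = sqrt(-50 - 58/(-6)) = sqrt(-50 - 1/6*(-58)) = sqrt(-50 + 29/3) = sqrt(-121/3) = 11*I*sqrt(3)/3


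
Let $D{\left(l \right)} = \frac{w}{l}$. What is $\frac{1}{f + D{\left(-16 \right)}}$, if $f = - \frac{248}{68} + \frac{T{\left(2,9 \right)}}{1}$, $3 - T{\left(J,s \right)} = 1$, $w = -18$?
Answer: $- \frac{136}{71} \approx -1.9155$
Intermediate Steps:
$T{\left(J,s \right)} = 2$ ($T{\left(J,s \right)} = 3 - 1 = 2$)
$D{\left(l \right)} = - \frac{18}{l}$
$f = - \frac{28}{17}$ ($f = - \frac{248}{68} + \frac{2}{1} = \left(-248\right) \frac{1}{68} + 2 \cdot 1 = - \frac{62}{17} + 2 = - \frac{28}{17} \approx -1.6471$)
$\frac{1}{f + D{\left(-16 \right)}} = \frac{1}{- \frac{28}{17} - \frac{18}{-16}} = \frac{1}{- \frac{28}{17} - - \frac{9}{8}} = \frac{1}{- \frac{28}{17} + \frac{9}{8}} = \frac{1}{- \frac{71}{136}} = - \frac{136}{71}$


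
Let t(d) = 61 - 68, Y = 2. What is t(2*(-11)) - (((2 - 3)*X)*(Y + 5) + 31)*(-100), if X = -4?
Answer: 5893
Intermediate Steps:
t(d) = -7
t(2*(-11)) - (((2 - 3)*X)*(Y + 5) + 31)*(-100) = -7 - (((2 - 3)*(-4))*(2 + 5) + 31)*(-100) = -7 - (-1*(-4)*7 + 31)*(-100) = -7 - (4*7 + 31)*(-100) = -7 - (28 + 31)*(-100) = -7 - 59*(-100) = -7 - 1*(-5900) = -7 + 5900 = 5893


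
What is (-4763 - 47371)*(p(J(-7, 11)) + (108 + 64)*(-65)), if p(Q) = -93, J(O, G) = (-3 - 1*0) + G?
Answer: 587706582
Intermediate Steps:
J(O, G) = -3 + G (J(O, G) = (-3 + 0) + G = -3 + G)
(-4763 - 47371)*(p(J(-7, 11)) + (108 + 64)*(-65)) = (-4763 - 47371)*(-93 + (108 + 64)*(-65)) = -52134*(-93 + 172*(-65)) = -52134*(-93 - 11180) = -52134*(-11273) = 587706582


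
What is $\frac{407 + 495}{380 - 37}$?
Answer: $\frac{902}{343} \approx 2.6297$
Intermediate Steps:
$\frac{407 + 495}{380 - 37} = \frac{902}{343}$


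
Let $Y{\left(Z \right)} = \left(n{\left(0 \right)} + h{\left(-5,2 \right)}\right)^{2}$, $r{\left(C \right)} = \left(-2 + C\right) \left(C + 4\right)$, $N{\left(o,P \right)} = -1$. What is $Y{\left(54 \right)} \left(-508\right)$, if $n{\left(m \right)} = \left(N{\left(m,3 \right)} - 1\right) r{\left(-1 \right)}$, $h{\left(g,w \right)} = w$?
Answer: $-203200$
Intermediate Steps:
$r{\left(C \right)} = \left(-2 + C\right) \left(4 + C\right)$
$n{\left(m \right)} = 18$ ($n{\left(m \right)} = \left(-1 - 1\right) \left(-8 + \left(-1\right)^{2} + 2 \left(-1\right)\right) = - 2 \left(-8 + 1 - 2\right) = \left(-2\right) \left(-9\right) = 18$)
$Y{\left(Z \right)} = 400$ ($Y{\left(Z \right)} = \left(18 + 2\right)^{2} = 20^{2} = 400$)
$Y{\left(54 \right)} \left(-508\right) = 400 \left(-508\right) = -203200$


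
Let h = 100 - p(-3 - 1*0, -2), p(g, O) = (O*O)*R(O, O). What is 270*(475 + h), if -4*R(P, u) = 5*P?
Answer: 152550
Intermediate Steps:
R(P, u) = -5*P/4
p(g, O) = -5*O³/4 (p(g, O) = (O*O)*(-5*O/4) = O²*(-5*O/4) = -5*O³/4)
h = 90 (h = 100 - (-5)*(-2)³/4 = 100 - (-5)*(-8)/4 = 100 - 1*10 = 100 - 10 = 90)
270*(475 + h) = 270*(475 + 90) = 270*565 = 152550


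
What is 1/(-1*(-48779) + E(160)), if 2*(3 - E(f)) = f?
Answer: 1/48702 ≈ 2.0533e-5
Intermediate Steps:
E(f) = 3 - f/2
1/(-1*(-48779) + E(160)) = 1/(-1*(-48779) + (3 - 1/2*160)) = 1/(48779 + (3 - 80)) = 1/(48779 - 77) = 1/48702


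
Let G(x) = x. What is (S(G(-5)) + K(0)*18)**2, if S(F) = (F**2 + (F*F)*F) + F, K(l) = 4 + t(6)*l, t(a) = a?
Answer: 1089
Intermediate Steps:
K(l) = 4 + 6*l
S(F) = F + F**2 + F**3 (S(F) = (F**2 + F**2*F) + F = (F**2 + F**3) + F = F + F**2 + F**3)
(S(G(-5)) + K(0)*18)**2 = (-5*(1 - 5 + (-5)**2) + (4 + 6*0)*18)**2 = (-5*(1 - 5 + 25) + (4 + 0)*18)**2 = (-5*21 + 4*18)**2 = (-105 + 72)**2 = (-33)**2 = 1089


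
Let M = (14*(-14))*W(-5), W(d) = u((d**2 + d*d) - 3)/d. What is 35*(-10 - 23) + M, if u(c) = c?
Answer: 3437/5 ≈ 687.40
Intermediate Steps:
W(d) = (-3 + 2*d**2)/d (W(d) = ((d**2 + d*d) - 3)/d = ((d**2 + d**2) - 3)/d = (2*d**2 - 3)/d = (-3 + 2*d**2)/d)
M = 9212/5 (M = (14*(-14))*(-3/(-5) + 2*(-5)) = -196*(-3*(-1/5) - 10) = -196*(3/5 - 10) = -196*(-47/5) = 9212/5 ≈ 1842.4)
35*(-10 - 23) + M = 35*(-10 - 23) + 9212/5 = 35*(-33) + 9212/5 = -1155 + 9212/5 = 3437/5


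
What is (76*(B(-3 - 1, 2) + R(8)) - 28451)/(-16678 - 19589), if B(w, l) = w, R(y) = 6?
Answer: 9433/12089 ≈ 0.78030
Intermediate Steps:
(76*(B(-3 - 1, 2) + R(8)) - 28451)/(-16678 - 19589) = (76*((-3 - 1) + 6) - 28451)/(-16678 - 19589) = (76*(-4 + 6) - 28451)/(-36267) = (76*2 - 28451)*(-1/36267) = (152 - 28451)*(-1/36267) = -28299*(-1/36267) = 9433/12089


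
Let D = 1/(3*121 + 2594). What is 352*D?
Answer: 352/2957 ≈ 0.11904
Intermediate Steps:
D = 1/2957 (D = 1/(363 + 2594) = 1/2957 ≈ 0.00033818)
352*D = 352*(1/2957) = 352/2957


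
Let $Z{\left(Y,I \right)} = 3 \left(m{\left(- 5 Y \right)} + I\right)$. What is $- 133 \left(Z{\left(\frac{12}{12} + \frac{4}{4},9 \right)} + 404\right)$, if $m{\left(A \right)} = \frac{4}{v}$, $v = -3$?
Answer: $-56791$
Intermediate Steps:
$m{\left(A \right)} = - \frac{4}{3}$ ($m{\left(A \right)} = \frac{4}{-3} = 4 \left(- \frac{1}{3}\right) = - \frac{4}{3}$)
$Z{\left(Y,I \right)} = -4 + 3 I$ ($Z{\left(Y,I \right)} = 3 \left(- \frac{4}{3} + I\right) = -4 + 3 I$)
$- 133 \left(Z{\left(\frac{12}{12} + \frac{4}{4},9 \right)} + 404\right) = - 133 \left(\left(-4 + 3 \cdot 9\right) + 404\right) = - 133 \left(\left(-4 + 27\right) + 404\right) = - 133 \left(23 + 404\right) = \left(-133\right) 427 = -56791$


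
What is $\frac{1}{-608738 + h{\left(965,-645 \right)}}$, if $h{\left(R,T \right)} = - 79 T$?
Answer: $- \frac{1}{557783} \approx -1.7928 \cdot 10^{-6}$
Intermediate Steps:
$\frac{1}{-608738 + h{\left(965,-645 \right)}} = \frac{1}{-608738 - -50955} = \frac{1}{-608738 + 50955} = \frac{1}{-557783} = - \frac{1}{557783}$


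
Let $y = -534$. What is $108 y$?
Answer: $-57672$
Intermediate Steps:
$108 y = 108 \left(-534\right) = -57672$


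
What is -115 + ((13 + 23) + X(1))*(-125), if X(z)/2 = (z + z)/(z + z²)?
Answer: -4865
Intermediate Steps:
X(z) = 4*z/(z + z²) (X(z) = 2*((z + z)/(z + z²)) = 2*((2*z)/(z + z²)) = 2*(2*z/(z + z²)) = 4*z/(z + z²))
-115 + ((13 + 23) + X(1))*(-125) = -115 + ((13 + 23) + 4/(1 + 1))*(-125) = -115 + (36 + 4/2)*(-125) = -115 + (36 + 4*(½))*(-125) = -115 + (36 + 2)*(-125) = -115 + 38*(-125) = -115 - 4750 = -4865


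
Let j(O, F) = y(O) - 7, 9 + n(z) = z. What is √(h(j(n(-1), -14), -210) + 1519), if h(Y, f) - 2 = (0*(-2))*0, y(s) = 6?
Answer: 39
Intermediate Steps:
n(z) = -9 + z
j(O, F) = -1 (j(O, F) = 6 - 7 = -1)
h(Y, f) = 2 (h(Y, f) = 2 + (0*(-2))*0 = 2 + 0*0 = 2 + 0 = 2)
√(h(j(n(-1), -14), -210) + 1519) = √(2 + 1519) = √1521 = 39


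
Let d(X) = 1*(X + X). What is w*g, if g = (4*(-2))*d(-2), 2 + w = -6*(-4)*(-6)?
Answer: -4672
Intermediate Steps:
d(X) = 2*X (d(X) = 1*(2*X) = 2*X)
w = -146 (w = -2 - 6*(-4)*(-6) = -2 + 24*(-6) = -2 - 144 = -146)
g = 32 (g = (4*(-2))*(2*(-2)) = -8*(-4) = 32)
w*g = -146*32 = -4672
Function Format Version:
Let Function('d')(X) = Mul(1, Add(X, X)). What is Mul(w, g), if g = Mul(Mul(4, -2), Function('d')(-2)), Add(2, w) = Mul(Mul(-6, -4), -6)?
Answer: -4672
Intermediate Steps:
Function('d')(X) = Mul(2, X) (Function('d')(X) = Mul(1, Mul(2, X)) = Mul(2, X))
w = -146 (w = Add(-2, Mul(Mul(-6, -4), -6)) = Add(-2, Mul(24, -6)) = Add(-2, -144) = -146)
g = 32 (g = Mul(Mul(4, -2), Mul(2, -2)) = Mul(-8, -4) = 32)
Mul(w, g) = Mul(-146, 32) = -4672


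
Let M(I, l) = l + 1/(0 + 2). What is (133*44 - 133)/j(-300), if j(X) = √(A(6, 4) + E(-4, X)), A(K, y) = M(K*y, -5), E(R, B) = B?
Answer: -817*I*√1218/87 ≈ -327.74*I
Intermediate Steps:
M(I, l) = ½ + l (M(I, l) = l + 1/2 = l + ½ = ½ + l)
A(K, y) = -9/2 (A(K, y) = ½ - 5 = -9/2)
j(X) = √(-9/2 + X)
(133*44 - 133)/j(-300) = (133*44 - 133)/((√(-18 + 4*(-300))/2)) = (5852 - 133)/((√(-18 - 1200)/2)) = 5719/((√(-1218)/2)) = 5719/(((I*√1218)/2)) = 5719/((I*√1218/2)) = 5719*(-I*√1218/609) = -817*I*√1218/87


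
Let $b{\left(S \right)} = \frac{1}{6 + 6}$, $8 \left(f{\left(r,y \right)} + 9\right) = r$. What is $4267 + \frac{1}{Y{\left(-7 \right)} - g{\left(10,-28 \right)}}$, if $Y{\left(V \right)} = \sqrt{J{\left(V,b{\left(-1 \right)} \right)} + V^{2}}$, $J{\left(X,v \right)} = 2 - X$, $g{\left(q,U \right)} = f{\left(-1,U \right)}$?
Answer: $\frac{6900323}{1617} - \frac{64 \sqrt{58}}{1617} \approx 4267.1$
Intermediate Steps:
$f{\left(r,y \right)} = -9 + \frac{r}{8}$
$g{\left(q,U \right)} = - \frac{73}{8}$ ($g{\left(q,U \right)} = -9 + \frac{1}{8} \left(-1\right) = -9 - \frac{1}{8} = - \frac{73}{8}$)
$b{\left(S \right)} = \frac{1}{12}$
$Y{\left(V \right)} = \sqrt{2 + V^{2} - V}$ ($Y{\left(V \right)} = \sqrt{\left(2 - V\right) + V^{2}} = \sqrt{2 + V^{2} - V}$)
$4267 + \frac{1}{Y{\left(-7 \right)} - g{\left(10,-28 \right)}} = 4267 + \frac{1}{\sqrt{2 + \left(-7\right)^{2} - -7} - - \frac{73}{8}} = 4267 + \frac{1}{\sqrt{2 + 49 + 7} + \frac{73}{8}} = 4267 + \frac{1}{\sqrt{58} + \frac{73}{8}} = 4267 + \frac{1}{\frac{73}{8} + \sqrt{58}}$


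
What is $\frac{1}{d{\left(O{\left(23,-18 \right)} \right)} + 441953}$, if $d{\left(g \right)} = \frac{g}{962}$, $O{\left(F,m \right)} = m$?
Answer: $\frac{481}{212579384} \approx 2.2627 \cdot 10^{-6}$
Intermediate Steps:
$d{\left(g \right)} = \frac{g}{962}$
$\frac{1}{d{\left(O{\left(23,-18 \right)} \right)} + 441953} = \frac{1}{\frac{1}{962} \left(-18\right) + 441953} = \frac{1}{- \frac{9}{481} + 441953} = \frac{1}{\frac{212579384}{481}} = \frac{481}{212579384}$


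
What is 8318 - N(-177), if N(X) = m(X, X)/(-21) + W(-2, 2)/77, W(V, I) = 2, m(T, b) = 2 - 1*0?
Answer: 1921474/231 ≈ 8318.1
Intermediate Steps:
m(T, b) = 2 (m(T, b) = 2 + 0 = 2)
N(X) = -16/231 (N(X) = 2/(-21) + 2/77 = 2*(-1/21) + 2*(1/77) = -2/21 + 2/77 = -16/231)
8318 - N(-177) = 8318 - 1*(-16/231) = 8318 + 16/231 = 1921474/231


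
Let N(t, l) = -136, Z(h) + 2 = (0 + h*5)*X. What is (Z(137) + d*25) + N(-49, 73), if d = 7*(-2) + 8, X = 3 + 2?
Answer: 3137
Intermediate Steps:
X = 5
Z(h) = -2 + 25*h (Z(h) = -2 + (0 + h*5)*5 = -2 + (0 + 5*h)*5 = -2 + (5*h)*5 = -2 + 25*h)
d = -6 (d = -14 + 8 = -6)
(Z(137) + d*25) + N(-49, 73) = ((-2 + 25*137) - 6*25) - 136 = ((-2 + 3425) - 150) - 136 = (3423 - 150) - 136 = 3273 - 136 = 3137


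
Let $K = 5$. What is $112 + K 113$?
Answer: $677$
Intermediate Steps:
$112 + K 113 = 112 + 5 \cdot 113 = 112 + 565 = 677$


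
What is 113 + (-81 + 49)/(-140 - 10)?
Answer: 8491/75 ≈ 113.21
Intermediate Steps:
113 + (-81 + 49)/(-140 - 10) = 113 - 32/(-150) = 113 - 32*(-1/150) = 113 + 16/75 = 8491/75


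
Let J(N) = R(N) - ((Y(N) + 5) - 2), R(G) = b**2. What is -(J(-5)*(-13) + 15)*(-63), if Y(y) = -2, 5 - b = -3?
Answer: -50652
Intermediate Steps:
b = 8 (b = 5 - 1*(-3) = 5 + 3 = 8)
R(G) = 64 (R(G) = 8**2 = 64)
J(N) = 63 (J(N) = 64 - ((-2 + 5) - 2) = 64 - (3 - 2) = 64 - 1*1 = 64 - 1 = 63)
-(J(-5)*(-13) + 15)*(-63) = -(63*(-13) + 15)*(-63) = -(-819 + 15)*(-63) = -(-804)*(-63) = -1*50652 = -50652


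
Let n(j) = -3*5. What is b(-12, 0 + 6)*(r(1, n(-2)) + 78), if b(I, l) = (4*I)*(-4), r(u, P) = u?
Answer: 15168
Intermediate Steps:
n(j) = -15
b(I, l) = -16*I
b(-12, 0 + 6)*(r(1, n(-2)) + 78) = (-16*(-12))*(1 + 78) = 192*79 = 15168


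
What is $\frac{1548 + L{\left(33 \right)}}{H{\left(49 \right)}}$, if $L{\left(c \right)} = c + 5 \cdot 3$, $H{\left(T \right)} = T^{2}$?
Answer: $\frac{228}{343} \approx 0.66472$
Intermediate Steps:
$L{\left(c \right)} = 15 + c$ ($L{\left(c \right)} = c + 15 = 15 + c$)
$\frac{1548 + L{\left(33 \right)}}{H{\left(49 \right)}} = \frac{1548 + \left(15 + 33\right)}{49^{2}} = \frac{1548 + 48}{2401} = 1596 \cdot \frac{1}{2401} = \frac{228}{343}$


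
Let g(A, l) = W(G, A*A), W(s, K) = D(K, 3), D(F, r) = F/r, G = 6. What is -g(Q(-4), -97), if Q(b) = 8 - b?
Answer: -48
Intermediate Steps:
W(s, K) = K/3
g(A, l) = A²/3 (g(A, l) = (A*A)/3 = A²/3)
-g(Q(-4), -97) = -(8 - 1*(-4))²/3 = -(8 + 4)²/3 = -12²/3 = -144/3 = -1*48 = -48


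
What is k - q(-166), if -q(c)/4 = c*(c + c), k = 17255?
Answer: 237703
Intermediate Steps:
q(c) = -8*c² (q(c) = -4*c*(c + c) = -4*c*2*c = -8*c²)
k - q(-166) = 17255 - (-8)*(-166)² = 17255 - (-8)*27556 = 17255 - 1*(-220448) = 17255 + 220448 = 237703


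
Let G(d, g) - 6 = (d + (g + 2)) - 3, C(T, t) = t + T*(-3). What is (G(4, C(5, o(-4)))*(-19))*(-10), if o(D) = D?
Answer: -1900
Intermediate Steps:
C(T, t) = t - 3*T
G(d, g) = 5 + d + g (G(d, g) = 6 + ((d + (g + 2)) - 3) = 6 + ((d + (2 + g)) - 3) = 6 + ((2 + d + g) - 3) = 6 + (-1 + d + g) = 5 + d + g)
(G(4, C(5, o(-4)))*(-19))*(-10) = ((5 + 4 + (-4 - 3*5))*(-19))*(-10) = ((5 + 4 + (-4 - 15))*(-19))*(-10) = ((5 + 4 - 19)*(-19))*(-10) = -10*(-19)*(-10) = 190*(-10) = -1900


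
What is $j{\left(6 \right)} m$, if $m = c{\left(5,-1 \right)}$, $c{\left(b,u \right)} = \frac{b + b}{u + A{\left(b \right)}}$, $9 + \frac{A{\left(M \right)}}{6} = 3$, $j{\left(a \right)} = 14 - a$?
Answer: $- \frac{80}{37} \approx -2.1622$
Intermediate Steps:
$A{\left(M \right)} = -36$ ($A{\left(M \right)} = -54 + 6 \cdot 3 = -54 + 18 = -36$)
$c{\left(b,u \right)} = \frac{2 b}{-36 + u}$ ($c{\left(b,u \right)} = \frac{b + b}{u - 36} = \frac{2 b}{-36 + u}$)
$m = - \frac{10}{37}$ ($m = 2 \cdot 5 \frac{1}{-36 - 1} = 2 \cdot 5 \frac{1}{-37} = 2 \cdot 5 \left(- \frac{1}{37}\right) = - \frac{10}{37} \approx -0.27027$)
$j{\left(6 \right)} m = \left(14 - 6\right) \left(- \frac{10}{37}\right) = 8 \left(- \frac{10}{37}\right) = - \frac{80}{37}$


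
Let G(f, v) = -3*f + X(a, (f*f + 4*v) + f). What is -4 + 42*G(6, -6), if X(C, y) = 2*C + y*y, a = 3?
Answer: 13100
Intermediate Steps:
X(C, y) = y² + 2*C (X(C, y) = 2*C + y² = y² + 2*C)
G(f, v) = 6 + (f + f² + 4*v)² - 3*f (G(f, v) = -3*f + (((f*f + 4*v) + f)² + 2*3) = -3*f + (((f² + 4*v) + f)² + 6) = -3*f + ((f + f² + 4*v)² + 6) = -3*f + (6 + (f + f² + 4*v)²) = 6 + (f + f² + 4*v)² - 3*f)
-4 + 42*G(6, -6) = -4 + 42*(6 + (6 + 6² + 4*(-6))² - 3*6) = -4 + 42*(6 + (6 + 36 - 24)² - 18) = -4 + 42*(6 + 18² - 18) = -4 + 42*(6 + 324 - 18) = -4 + 42*312 = -4 + 13104 = 13100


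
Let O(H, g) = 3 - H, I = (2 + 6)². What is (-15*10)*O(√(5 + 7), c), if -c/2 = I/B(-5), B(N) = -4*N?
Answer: -450 + 300*√3 ≈ 69.615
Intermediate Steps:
I = 64 (I = 8² = 64)
c = -32/5 (c = -128/((-4*(-5))) = -128/20 = -2*16/5 = -32/5 ≈ -6.4000)
(-15*10)*O(√(5 + 7), c) = (-15*10)*(3 - √(5 + 7)) = -150*(3 - √12) = -150*(3 - 2*√3) = -450 + 300*√3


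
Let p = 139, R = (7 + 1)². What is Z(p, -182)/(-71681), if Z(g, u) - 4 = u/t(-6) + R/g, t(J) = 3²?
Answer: 19718/89672931 ≈ 0.00021989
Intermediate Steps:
t(J) = 9
R = 64 (R = 8² = 64)
Z(g, u) = 4 + 64/g + u/9 (Z(g, u) = 4 + (u/9 + 64/g) = 4 + (64/g + u/9) = 4 + 64/g + u/9)
Z(p, -182)/(-71681) = (4 + 64/139 + (⅑)*(-182))/(-71681) = (4 + 64*(1/139) - 182/9)*(-1/71681) = (4 + 64/139 - 182/9)*(-1/71681) = -19718/1251*(-1/71681) = 19718/89672931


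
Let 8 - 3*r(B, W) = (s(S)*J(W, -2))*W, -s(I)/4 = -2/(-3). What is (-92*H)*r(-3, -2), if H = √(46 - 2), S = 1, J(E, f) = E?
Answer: -10304*√11/9 ≈ -3797.2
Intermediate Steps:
H = 2*√11 (H = √44 = 2*√11 ≈ 6.6332)
s(I) = -8/3 (s(I) = -(-8)/(-3) = -(-8)*(-1)/3 = -4*⅔ = -8/3)
r(B, W) = 8/3 + 8*W²/9 (r(B, W) = 8/3 - (-8*W/3)*W/3 = 8/3 - (-8)*W²/9 = 8/3 + 8*W²/9)
(-92*H)*r(-3, -2) = (-184*√11)*(8/3 + (8/9)*(-2)²) = (-184*√11)*(8/3 + (8/9)*4) = (-184*√11)*(8/3 + 32/9) = -184*√11*(56/9) = -10304*√11/9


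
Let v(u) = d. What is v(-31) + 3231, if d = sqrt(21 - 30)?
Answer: 3231 + 3*I ≈ 3231.0 + 3.0*I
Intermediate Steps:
d = 3*I (d = sqrt(-9) = 3*I ≈ 3.0*I)
v(u) = 3*I
v(-31) + 3231 = 3*I + 3231 = 3231 + 3*I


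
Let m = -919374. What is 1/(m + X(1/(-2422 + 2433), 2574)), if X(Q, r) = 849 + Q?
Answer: -11/10103774 ≈ -1.0887e-6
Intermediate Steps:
1/(m + X(1/(-2422 + 2433), 2574)) = 1/(-919374 + (849 + 1/(-2422 + 2433))) = 1/(-919374 + (849 + 1/11)) = 1/(-919374 + 9340/11) = 1/(-10103774/11) = -11/10103774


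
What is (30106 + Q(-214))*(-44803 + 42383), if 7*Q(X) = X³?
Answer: 23206836840/7 ≈ 3.3153e+9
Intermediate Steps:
Q(X) = X³/7
(30106 + Q(-214))*(-44803 + 42383) = (30106 + (⅐)*(-214)³)*(-44803 + 42383) = (30106 + (⅐)*(-9800344))*(-2420) = (30106 - 9800344/7)*(-2420) = -9589602/7*(-2420) = 23206836840/7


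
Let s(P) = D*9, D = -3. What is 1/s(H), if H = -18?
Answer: -1/27 ≈ -0.037037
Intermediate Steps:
s(P) = -27 (s(P) = -3*9 = -27)
1/s(H) = 1/(-27) = -1/27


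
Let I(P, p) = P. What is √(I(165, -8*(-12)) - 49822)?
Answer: I*√49657 ≈ 222.84*I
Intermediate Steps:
√(I(165, -8*(-12)) - 49822) = √(165 - 49822) = √(-49657) = I*√49657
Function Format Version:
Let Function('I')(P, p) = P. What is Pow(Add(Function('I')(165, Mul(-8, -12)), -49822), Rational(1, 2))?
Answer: Mul(I, Pow(49657, Rational(1, 2))) ≈ Mul(222.84, I)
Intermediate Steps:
Pow(Add(Function('I')(165, Mul(-8, -12)), -49822), Rational(1, 2)) = Pow(Add(165, -49822), Rational(1, 2)) = Pow(-49657, Rational(1, 2)) = Mul(I, Pow(49657, Rational(1, 2)))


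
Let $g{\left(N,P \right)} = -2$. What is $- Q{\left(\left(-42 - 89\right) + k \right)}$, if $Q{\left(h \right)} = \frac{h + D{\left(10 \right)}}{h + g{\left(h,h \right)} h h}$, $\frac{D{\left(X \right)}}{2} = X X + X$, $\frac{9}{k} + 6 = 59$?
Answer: $\frac{125239}{48264107} \approx 0.0025949$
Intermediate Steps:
$k = \frac{9}{53}$ ($k = \frac{9}{-6 + 59} = \frac{9}{53} \approx 0.16981$)
$D{\left(X \right)} = 2 X + 2 X^{2}$ ($D{\left(X \right)} = 2 \left(X X + X\right) = 2 \left(X^{2} + X\right) = 2 \left(X + X^{2}\right) = 2 X + 2 X^{2}$)
$Q{\left(h \right)} = \frac{220 + h}{h - 2 h^{2}}$ ($Q{\left(h \right)} = \frac{h + 2 \cdot 10 \left(1 + 10\right)}{h + - 2 h h} = \frac{h + 2 \cdot 10 \cdot 11}{h - 2 h^{2}} = \frac{h + 220}{h - 2 h^{2}} = \frac{220 + h}{h - 2 h^{2}}$)
$- Q{\left(\left(-42 - 89\right) + k \right)} = - \frac{220 + \left(\left(-42 - 89\right) + \frac{9}{53}\right)}{\left(\left(-42 - 89\right) + \frac{9}{53}\right) \left(1 - 2 \left(\left(-42 - 89\right) + \frac{9}{53}\right)\right)} = - \frac{220 + \left(-131 + \frac{9}{53}\right)}{\left(-131 + \frac{9}{53}\right) \left(1 - 2 \left(-131 + \frac{9}{53}\right)\right)} = - \frac{220 - \frac{6934}{53}}{\left(- \frac{6934}{53}\right) \left(1 - - \frac{13868}{53}\right)} = - \frac{\left(-53\right) 4726}{6934 \left(1 + \frac{13868}{53}\right) 53} = - \frac{\left(-53\right) 4726}{6934 \cdot \frac{13921}{53} \cdot 53} = - \frac{\left(-53\right) 53 \cdot 4726}{6934 \cdot 13921 \cdot 53} = \left(-1\right) \left(- \frac{125239}{48264107}\right) = \frac{125239}{48264107}$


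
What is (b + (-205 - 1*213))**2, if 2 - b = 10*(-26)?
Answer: 24336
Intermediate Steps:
b = 262 (b = 2 - 10*(-26) = 2 - 1*(-260) = 2 + 260 = 262)
(b + (-205 - 1*213))**2 = (262 + (-205 - 1*213))**2 = (262 + (-205 - 213))**2 = (262 - 418)**2 = (-156)**2 = 24336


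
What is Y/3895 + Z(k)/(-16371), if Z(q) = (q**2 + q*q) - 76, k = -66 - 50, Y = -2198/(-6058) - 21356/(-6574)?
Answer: -10948507067213/6682793517153 ≈ -1.6383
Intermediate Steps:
Y = 1892425/524017 (Y = -2198*(-1/6058) - 21356*(-1/6574) = 1099/3029 + 562/173 = 1892425/524017 ≈ 3.6114)
k = -116
Z(q) = -76 + 2*q**2 (Z(q) = (q**2 + q**2) - 76 = 2*q**2 - 76 = -76 + 2*q**2)
Y/3895 + Z(k)/(-16371) = (1892425/524017)/3895 + (-76 + 2*(-116)**2)/(-16371) = (1892425/524017)*(1/3895) + (-76 + 2*13456)*(-1/16371) = 378485/408209243 + (-76 + 26912)*(-1/16371) = 378485/408209243 + 26836*(-1/16371) = 378485/408209243 - 26836/16371 = -10948507067213/6682793517153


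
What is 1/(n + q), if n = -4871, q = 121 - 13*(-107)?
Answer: -1/3359 ≈ -0.00029771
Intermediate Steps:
q = 1512 (q = 121 + 1391 = 1512)
1/(n + q) = 1/(-4871 + 1512) = 1/(-3359) = -1/3359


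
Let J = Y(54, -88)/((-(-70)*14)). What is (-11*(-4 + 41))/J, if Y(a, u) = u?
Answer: 9065/2 ≈ 4532.5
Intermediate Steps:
J = -22/245 (J = -88/((-(-70)*14)) = -88/((-14*(-70))) = -88/980 = -88*1/980 = -22/245 ≈ -0.089796)
(-11*(-4 + 41))/J = (-11*(-4 + 41))/(-22/245) = -11*37*(-245/22) = -407*(-245/22) = 9065/2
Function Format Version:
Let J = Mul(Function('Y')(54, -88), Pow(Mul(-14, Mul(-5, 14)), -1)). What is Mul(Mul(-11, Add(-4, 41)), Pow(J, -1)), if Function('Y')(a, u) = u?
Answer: Rational(9065, 2) ≈ 4532.5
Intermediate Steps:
J = Rational(-22, 245) (J = Mul(-88, Pow(Mul(-14, Mul(-5, 14)), -1)) = Mul(-88, Pow(Mul(-14, -70), -1)) = Mul(-88, Pow(980, -1)) = Mul(-88, Rational(1, 980)) = Rational(-22, 245) ≈ -0.089796)
Mul(Mul(-11, Add(-4, 41)), Pow(J, -1)) = Mul(Mul(-11, Add(-4, 41)), Pow(Rational(-22, 245), -1)) = Mul(Mul(-11, 37), Rational(-245, 22)) = Mul(-407, Rational(-245, 22)) = Rational(9065, 2)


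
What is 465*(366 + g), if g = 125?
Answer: 228315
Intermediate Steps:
465*(366 + g) = 465*(366 + 125) = 465*491 = 228315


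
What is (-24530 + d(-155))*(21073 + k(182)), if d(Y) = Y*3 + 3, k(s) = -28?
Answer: -525956640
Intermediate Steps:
d(Y) = 3 + 3*Y (d(Y) = 3*Y + 3 = 3 + 3*Y)
(-24530 + d(-155))*(21073 + k(182)) = (-24530 + (3 + 3*(-155)))*(21073 - 28) = (-24530 + (3 - 465))*21045 = (-24530 - 462)*21045 = -24992*21045 = -525956640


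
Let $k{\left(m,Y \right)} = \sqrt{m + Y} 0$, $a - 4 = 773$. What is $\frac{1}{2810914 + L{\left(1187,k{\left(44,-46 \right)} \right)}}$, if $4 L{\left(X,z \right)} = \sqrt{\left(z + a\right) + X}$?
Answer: $\frac{11243656}{31604950061093} - \frac{2 \sqrt{491}}{31604950061093} \approx 3.5575 \cdot 10^{-7}$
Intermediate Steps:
$a = 777$ ($a = 4 + 773 = 777$)
$k{\left(m,Y \right)} = 0$ ($k{\left(m,Y \right)} = \sqrt{Y + m} 0 = 0$)
$L{\left(X,z \right)} = \frac{\sqrt{777 + X + z}}{4}$ ($L{\left(X,z \right)} = \frac{\sqrt{\left(z + 777\right) + X}}{4} = \frac{\sqrt{\left(777 + z\right) + X}}{4} = \frac{\sqrt{777 + X + z}}{4}$)
$\frac{1}{2810914 + L{\left(1187,k{\left(44,-46 \right)} \right)}} = \frac{1}{2810914 + \frac{\sqrt{777 + 1187 + 0}}{4}} = \frac{1}{2810914 + \frac{\sqrt{1964}}{4}} = \frac{1}{2810914 + \frac{2 \sqrt{491}}{4}} = \frac{1}{2810914 + \frac{\sqrt{491}}{2}}$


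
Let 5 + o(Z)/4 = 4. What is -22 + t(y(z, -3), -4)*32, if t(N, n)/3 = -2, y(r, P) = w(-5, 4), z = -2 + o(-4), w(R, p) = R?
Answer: -214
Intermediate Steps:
o(Z) = -4 (o(Z) = -20 + 4*4 = -20 + 16 = -4)
z = -6 (z = -2 - 4 = -6)
y(r, P) = -5
t(N, n) = -6 (t(N, n) = 3*(-2) = -6)
-22 + t(y(z, -3), -4)*32 = -22 - 6*32 = -22 - 192 = -214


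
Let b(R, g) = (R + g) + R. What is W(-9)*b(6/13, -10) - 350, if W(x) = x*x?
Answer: -14108/13 ≈ -1085.2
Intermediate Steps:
W(x) = x**2
b(R, g) = g + 2*R
W(-9)*b(6/13, -10) - 350 = (-9)**2*(-10 + 2*(6/13)) - 350 = 81*(-10 + 2*(6*(1/13))) - 350 = 81*(-10 + 2*(6/13)) - 350 = 81*(-10 + 12/13) - 350 = 81*(-118/13) - 350 = -9558/13 - 350 = -14108/13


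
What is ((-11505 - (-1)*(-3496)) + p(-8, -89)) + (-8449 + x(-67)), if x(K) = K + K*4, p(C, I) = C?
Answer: -23793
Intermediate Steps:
x(K) = 5*K (x(K) = K + 4*K = 5*K)
((-11505 - (-1)*(-3496)) + p(-8, -89)) + (-8449 + x(-67)) = ((-11505 - (-1)*(-3496)) - 8) + (-8449 + 5*(-67)) = ((-11505 - 1*3496) - 8) + (-8449 - 335) = ((-11505 - 3496) - 8) - 8784 = (-15001 - 8) - 8784 = -15009 - 8784 = -23793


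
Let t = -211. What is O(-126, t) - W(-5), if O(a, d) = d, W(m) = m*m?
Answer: -236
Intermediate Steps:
W(m) = m²
O(-126, t) - W(-5) = -211 - 1*(-5)² = -211 - 1*25 = -211 - 25 = -236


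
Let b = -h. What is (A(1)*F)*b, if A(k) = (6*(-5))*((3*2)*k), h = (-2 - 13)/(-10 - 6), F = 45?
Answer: 30375/4 ≈ 7593.8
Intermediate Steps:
h = 15/16 (h = -15/(-16) = -15*(-1/16) = 15/16 ≈ 0.93750)
b = -15/16 (b = -1*15/16 = -15/16 ≈ -0.93750)
A(k) = -180*k
(A(1)*F)*b = (-180*1*45)*(-15/16) = -180*45*(-15/16) = -8100*(-15/16) = 30375/4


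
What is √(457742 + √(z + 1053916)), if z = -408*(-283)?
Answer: √(457742 + 2*√292345) ≈ 677.37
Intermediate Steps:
z = 115464
√(457742 + √(z + 1053916)) = √(457742 + √(115464 + 1053916)) = √(457742 + √1169380) = √(457742 + 2*√292345)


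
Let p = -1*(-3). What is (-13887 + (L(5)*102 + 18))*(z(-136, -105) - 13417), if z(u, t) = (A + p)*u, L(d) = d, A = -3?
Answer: 179237703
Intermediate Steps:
p = 3
z(u, t) = 0 (z(u, t) = (-3 + 3)*u = 0*u = 0)
(-13887 + (L(5)*102 + 18))*(z(-136, -105) - 13417) = (-13887 + (5*102 + 18))*(0 - 13417) = (-13887 + (510 + 18))*(-13417) = (-13887 + 528)*(-13417) = -13359*(-13417) = 179237703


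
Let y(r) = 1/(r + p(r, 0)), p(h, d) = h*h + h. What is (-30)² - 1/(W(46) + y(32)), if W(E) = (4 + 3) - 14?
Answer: 6854588/7615 ≈ 900.14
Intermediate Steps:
W(E) = -7 (W(E) = 7 - 14 = -7)
p(h, d) = h + h² (p(h, d) = h² + h = h + h²)
y(r) = 1/(r + r*(1 + r))
(-30)² - 1/(W(46) + y(32)) = (-30)² - 1/(-7 + 1/(32*(2 + 32))) = 900 - 1/(-7 + (1/32)/34) = 900 - 1/(-7 + (1/32)*(1/34)) = 900 - 1/(-7 + 1/1088) = 900 - 1/(-7615/1088) = 900 - 1*(-1088/7615) = 900 + 1088/7615 = 6854588/7615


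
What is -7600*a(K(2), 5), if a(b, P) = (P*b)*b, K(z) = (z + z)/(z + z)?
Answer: -38000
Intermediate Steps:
K(z) = 1 (K(z) = (2*z)/((2*z)) = (2*z)*(1/(2*z)) = 1)
a(b, P) = P*b²
-7600*a(K(2), 5) = -38000*1² = -38000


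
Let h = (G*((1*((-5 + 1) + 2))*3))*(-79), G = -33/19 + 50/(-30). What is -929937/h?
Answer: 17668803/30652 ≈ 576.43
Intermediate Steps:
G = -194/57 (G = -33*1/19 + 50*(-1/30) = -33/19 - 5/3 = -194/57 ≈ -3.4035)
h = -30652/19 (h = -194*1*((-5 + 1) + 2)*3/57*(-79) = -194*1*(-4 + 2)*3/57*(-79) = -194*1*(-2)*3/57*(-79) = -(-388)*3/57*(-79) = -194/57*(-6)*(-79) = (388/19)*(-79) = -30652/19 ≈ -1613.3)
-929937/h = -929937/(-30652/19) = -929937*(-19/30652) = 17668803/30652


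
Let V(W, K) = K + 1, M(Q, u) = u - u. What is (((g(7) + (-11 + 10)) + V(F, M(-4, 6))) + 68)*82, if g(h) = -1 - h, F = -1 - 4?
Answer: 4920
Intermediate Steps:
F = -5
M(Q, u) = 0
V(W, K) = 1 + K
(((g(7) + (-11 + 10)) + V(F, M(-4, 6))) + 68)*82 = ((((-1 - 1*7) + (-11 + 10)) + (1 + 0)) + 68)*82 = ((((-1 - 7) - 1) + 1) + 68)*82 = (((-8 - 1) + 1) + 68)*82 = ((-9 + 1) + 68)*82 = (-8 + 68)*82 = 60*82 = 4920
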